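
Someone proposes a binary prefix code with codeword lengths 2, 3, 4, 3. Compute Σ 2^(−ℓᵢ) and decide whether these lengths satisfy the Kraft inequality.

0.5625; yes

With common denominator 2^4 = 16: Σ 2^(−ℓᵢ) = 4/16 + 2/16 + 1/16 + 2/16 = 9/16 = 0.5625.
Kraft's inequality requires Σ ≤ 1; here Σ = 0.5625 ≤ 1, so such a prefix code exists.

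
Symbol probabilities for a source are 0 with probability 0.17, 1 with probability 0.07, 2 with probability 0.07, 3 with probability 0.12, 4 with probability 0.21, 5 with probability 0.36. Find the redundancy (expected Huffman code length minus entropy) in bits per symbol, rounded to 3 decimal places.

0.058 bits

Entropy H = −Σ p log₂ p ≈ 2.3422 bits.
Huffman merges: 7/100+7/100→7/50; 3/25+7/50→13/50; 17/100+21/100→19/50; 13/50+9/25→31/50; 19/50+31/50→1. L = 12/5 ≈ 2.4000.
L − H = 2.4000 − 2.3422 = 0.058 bits.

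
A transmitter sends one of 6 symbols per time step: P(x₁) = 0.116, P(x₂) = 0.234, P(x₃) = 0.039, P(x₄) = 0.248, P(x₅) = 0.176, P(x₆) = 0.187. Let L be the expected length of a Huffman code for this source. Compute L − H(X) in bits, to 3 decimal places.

0.060 bits

Entropy H = −Σ p log₂ p ≈ 2.4257 bits.
Huffman merges: 39/1000+29/250→31/200; 31/200+22/125→331/1000; 187/1000+117/500→421/1000; 31/125+331/1000→579/1000; 421/1000+579/1000→1. L = 1243/500 ≈ 2.4860.
L − H = 2.4860 − 2.4257 = 0.060 bits.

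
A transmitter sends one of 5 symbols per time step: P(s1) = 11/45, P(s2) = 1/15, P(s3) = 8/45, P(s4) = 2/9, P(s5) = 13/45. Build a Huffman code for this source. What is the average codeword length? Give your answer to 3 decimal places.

Repeatedly combine the two least-probable nodes; the expected code length is the sum of the merged weights.
merge 1/15 + 8/45 → 11/45
merge 2/9 + 11/45 → 7/15
merge 11/45 + 13/45 → 8/15
merge 7/15 + 8/15 → 1
L = 11/45 + 7/15 + 8/15 + 1 = 101/45 ≈ 2.244 bits/symbol.

2.244 bits/symbol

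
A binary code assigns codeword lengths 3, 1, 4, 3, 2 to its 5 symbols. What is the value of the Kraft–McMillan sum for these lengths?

With common denominator 2^4 = 16: Σ 2^(−ℓᵢ) = 2/16 + 8/16 + 1/16 + 2/16 + 4/16 = 17/16 = 1.0625.

1.0625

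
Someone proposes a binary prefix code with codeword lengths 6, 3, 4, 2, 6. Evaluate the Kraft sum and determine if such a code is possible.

With common denominator 2^6 = 64: Σ 2^(−ℓᵢ) = 1/64 + 8/64 + 4/64 + 16/64 + 1/64 = 30/64 = 0.46875.
Kraft's inequality requires Σ ≤ 1; here Σ = 0.46875 ≤ 1, so such a prefix code exists.

0.46875; yes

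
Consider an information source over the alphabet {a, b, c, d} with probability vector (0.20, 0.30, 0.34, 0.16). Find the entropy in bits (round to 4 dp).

H = −Σ pᵢ log₂ pᵢ.
−0.20·log₂(0.20) = 0.4644
−0.30·log₂(0.30) = 0.5211
−0.34·log₂(0.34) = 0.5292
−0.16·log₂(0.16) = 0.4230
Sum ≈ 1.9377 → 1.9377 bits.

1.9377 bits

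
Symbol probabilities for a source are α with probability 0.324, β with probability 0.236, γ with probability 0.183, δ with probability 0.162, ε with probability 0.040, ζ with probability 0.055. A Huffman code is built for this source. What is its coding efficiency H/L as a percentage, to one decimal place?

98.1%

Entropy H = −Σ p log₂ p ≈ 2.3081 bits.
Huffman merges: 1/25+11/200→19/200; 19/200+81/500→257/1000; 183/1000+59/250→419/1000; 257/1000+81/250→581/1000; 419/1000+581/1000→1. L = 294/125 ≈ 2.3520.
Efficiency = H/L = 2.3081/2.3520 = 98.1%.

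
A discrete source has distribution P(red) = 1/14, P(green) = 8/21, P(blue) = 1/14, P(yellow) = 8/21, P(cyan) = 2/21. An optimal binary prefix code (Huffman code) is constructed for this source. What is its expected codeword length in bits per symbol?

Repeatedly combine the two least-probable nodes; the expected code length is the sum of the merged weights.
merge 1/14 + 1/14 → 1/7
merge 2/21 + 1/7 → 5/21
merge 5/21 + 8/21 → 13/21
merge 8/21 + 13/21 → 1
L = 1/7 + 5/21 + 13/21 + 1 = 2 bits/symbol.

2 bits/symbol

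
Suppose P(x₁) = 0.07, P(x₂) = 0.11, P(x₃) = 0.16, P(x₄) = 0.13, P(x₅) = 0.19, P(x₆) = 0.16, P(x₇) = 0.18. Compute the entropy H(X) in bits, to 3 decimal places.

H = −Σ pᵢ log₂ pᵢ.
−0.07·log₂(0.07) = 0.2686
−0.11·log₂(0.11) = 0.3503
−0.16·log₂(0.16) = 0.4230
−0.13·log₂(0.13) = 0.3826
−0.19·log₂(0.19) = 0.4552
−0.16·log₂(0.16) = 0.4230
−0.18·log₂(0.18) = 0.4453
Sum ≈ 2.7481 → 2.748 bits.

2.748 bits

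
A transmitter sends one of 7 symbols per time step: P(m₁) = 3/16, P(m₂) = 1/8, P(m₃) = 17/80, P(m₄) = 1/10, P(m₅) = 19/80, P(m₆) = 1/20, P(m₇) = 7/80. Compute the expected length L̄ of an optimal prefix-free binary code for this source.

2.6875 bits/symbol

Repeatedly combine the two least-probable nodes; the expected code length is the sum of the merged weights.
merge 1/20 + 7/80 → 11/80
merge 1/10 + 1/8 → 9/40
merge 11/80 + 3/16 → 13/40
merge 17/80 + 9/40 → 7/16
merge 19/80 + 13/40 → 9/16
merge 7/16 + 9/16 → 1
L = 11/80 + 9/40 + 13/40 + 7/16 + 9/16 + 1 = 43/16 = 2.6875 bits/symbol.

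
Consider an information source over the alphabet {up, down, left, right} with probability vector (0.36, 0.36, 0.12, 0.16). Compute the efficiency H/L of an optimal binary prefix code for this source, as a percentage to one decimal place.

96.4%

Entropy H = −Σ p log₂ p ≈ 1.8513 bits.
Huffman merges: 3/25+4/25→7/25; 7/25+9/25→16/25; 9/25+16/25→1. L = 48/25 ≈ 1.9200.
Efficiency = H/L = 1.8513/1.9200 = 96.4%.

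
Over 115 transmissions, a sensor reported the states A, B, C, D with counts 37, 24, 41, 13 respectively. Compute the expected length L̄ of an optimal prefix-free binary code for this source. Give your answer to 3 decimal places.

1.965 bits/symbol

Probabilities are the counts divided by 115.
Repeatedly combine the two least-probable nodes; the expected code length is the sum of the merged weights.
merge 13/115 + 24/115 → 37/115
merge 37/115 + 37/115 → 74/115
merge 41/115 + 74/115 → 1
L = 37/115 + 74/115 + 1 = 226/115 ≈ 1.965 bits/symbol.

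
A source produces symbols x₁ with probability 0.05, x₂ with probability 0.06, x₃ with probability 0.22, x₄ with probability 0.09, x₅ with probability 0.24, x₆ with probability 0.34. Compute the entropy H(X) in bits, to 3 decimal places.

H = −Σ pᵢ log₂ pᵢ.
−0.05·log₂(0.05) = 0.2161
−0.06·log₂(0.06) = 0.2435
−0.22·log₂(0.22) = 0.4806
−0.09·log₂(0.09) = 0.3127
−0.24·log₂(0.24) = 0.4941
−0.34·log₂(0.34) = 0.5292
Sum ≈ 2.2762 → 2.276 bits.

2.276 bits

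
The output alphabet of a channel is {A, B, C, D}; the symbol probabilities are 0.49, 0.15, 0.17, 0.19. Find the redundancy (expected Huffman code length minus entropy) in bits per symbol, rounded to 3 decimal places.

Entropy H = −Σ p log₂ p ≈ 1.8046 bits.
Huffman merges: 3/20+17/100→8/25; 19/100+8/25→51/100; 49/100+51/100→1. L = 183/100 ≈ 1.8300.
L − H = 1.8300 − 1.8046 = 0.025 bits.

0.025 bits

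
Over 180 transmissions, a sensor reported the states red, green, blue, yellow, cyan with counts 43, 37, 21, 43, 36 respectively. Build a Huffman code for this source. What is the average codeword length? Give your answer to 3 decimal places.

2.317 bits/symbol

Probabilities are the counts divided by 180.
Repeatedly combine the two least-probable nodes; the expected code length is the sum of the merged weights.
merge 7/60 + 1/5 → 19/60
merge 37/180 + 43/180 → 4/9
merge 43/180 + 19/60 → 5/9
merge 4/9 + 5/9 → 1
L = 19/60 + 4/9 + 5/9 + 1 = 139/60 ≈ 2.317 bits/symbol.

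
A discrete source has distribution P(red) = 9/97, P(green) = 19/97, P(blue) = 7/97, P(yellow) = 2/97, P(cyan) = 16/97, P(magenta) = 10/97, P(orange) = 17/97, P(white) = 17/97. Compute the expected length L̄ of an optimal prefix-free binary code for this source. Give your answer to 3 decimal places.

2.897 bits/symbol

Repeatedly combine the two least-probable nodes; the expected code length is the sum of the merged weights.
merge 2/97 + 7/97 → 9/97
merge 9/97 + 9/97 → 18/97
merge 10/97 + 16/97 → 26/97
merge 17/97 + 17/97 → 34/97
merge 18/97 + 19/97 → 37/97
merge 26/97 + 34/97 → 60/97
merge 37/97 + 60/97 → 1
L = 9/97 + 18/97 + 26/97 + 34/97 + 37/97 + 60/97 + 1 = 281/97 ≈ 2.897 bits/symbol.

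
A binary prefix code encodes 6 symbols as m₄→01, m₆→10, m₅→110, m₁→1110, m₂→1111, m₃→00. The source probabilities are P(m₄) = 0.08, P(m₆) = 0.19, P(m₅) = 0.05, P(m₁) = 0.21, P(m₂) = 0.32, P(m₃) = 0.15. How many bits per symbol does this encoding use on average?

3.11 bits/symbol

L̄ = Σ pᵢ·ℓᵢ = 0.08·2 + 0.19·2 + 0.05·3 + 0.21·4 + 0.32·4 + 0.15·2 = 3.11 bits/symbol.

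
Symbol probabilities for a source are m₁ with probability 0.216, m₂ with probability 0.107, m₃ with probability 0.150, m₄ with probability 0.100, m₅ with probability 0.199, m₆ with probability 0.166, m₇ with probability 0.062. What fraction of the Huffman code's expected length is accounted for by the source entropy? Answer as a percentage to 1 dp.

Entropy H = −Σ p log₂ p ≈ 2.7076 bits.
Huffman merges: 31/500+1/10→81/500; 107/1000+3/20→257/1000; 81/500+83/500→41/125; 199/1000+27/125→83/200; 257/1000+41/125→117/200; 83/200+117/200→1. L = 2747/1000 ≈ 2.7470.
Efficiency = H/L = 2.7076/2.7470 = 98.6%.

98.6%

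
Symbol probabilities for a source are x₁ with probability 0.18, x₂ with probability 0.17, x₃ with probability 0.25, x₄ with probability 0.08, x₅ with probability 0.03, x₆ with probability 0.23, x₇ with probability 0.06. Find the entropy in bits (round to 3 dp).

H = −Σ pᵢ log₂ pᵢ.
−0.18·log₂(0.18) = 0.4453
−0.17·log₂(0.17) = 0.4346
−0.25·log₂(0.25) = 0.5000
−0.08·log₂(0.08) = 0.2915
−0.03·log₂(0.03) = 0.1518
−0.23·log₂(0.23) = 0.4877
−0.06·log₂(0.06) = 0.2435
Sum ≈ 2.5544 → 2.554 bits.

2.554 bits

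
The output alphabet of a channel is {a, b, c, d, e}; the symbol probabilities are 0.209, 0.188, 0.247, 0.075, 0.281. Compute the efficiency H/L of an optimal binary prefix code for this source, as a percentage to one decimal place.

98.0%

Entropy H = −Σ p log₂ p ≈ 2.2185 bits.
Huffman merges: 3/40+47/250→263/1000; 209/1000+247/1000→57/125; 263/1000+281/1000→68/125; 57/125+68/125→1. L = 2263/1000 ≈ 2.2630.
Efficiency = H/L = 2.2185/2.2630 = 98.0%.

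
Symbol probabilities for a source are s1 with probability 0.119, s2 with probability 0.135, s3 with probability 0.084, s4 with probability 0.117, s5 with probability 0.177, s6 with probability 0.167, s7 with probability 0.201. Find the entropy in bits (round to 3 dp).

H = −Σ pᵢ log₂ pᵢ.
−0.119·log₂(0.119) = 0.3654
−0.135·log₂(0.135) = 0.3900
−0.084·log₂(0.084) = 0.3002
−0.117·log₂(0.117) = 0.3622
−0.177·log₂(0.177) = 0.4422
−0.167·log₂(0.167) = 0.4312
−0.201·log₂(0.201) = 0.4653
Sum ≈ 2.7564 → 2.756 bits.

2.756 bits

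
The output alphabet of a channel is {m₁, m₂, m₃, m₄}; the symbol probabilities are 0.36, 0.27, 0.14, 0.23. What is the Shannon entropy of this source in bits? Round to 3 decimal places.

H = −Σ pᵢ log₂ pᵢ.
−0.36·log₂(0.36) = 0.5306
−0.27·log₂(0.27) = 0.5100
−0.14·log₂(0.14) = 0.3971
−0.23·log₂(0.23) = 0.4877
Sum ≈ 1.9254 → 1.925 bits.

1.925 bits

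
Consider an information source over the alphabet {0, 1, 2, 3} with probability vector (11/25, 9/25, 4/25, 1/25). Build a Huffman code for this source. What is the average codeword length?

1.76 bits/symbol

Repeatedly combine the two least-probable nodes; the expected code length is the sum of the merged weights.
merge 1/25 + 4/25 → 1/5
merge 1/5 + 9/25 → 14/25
merge 11/25 + 14/25 → 1
L = 1/5 + 14/25 + 1 = 44/25 = 1.76 bits/symbol.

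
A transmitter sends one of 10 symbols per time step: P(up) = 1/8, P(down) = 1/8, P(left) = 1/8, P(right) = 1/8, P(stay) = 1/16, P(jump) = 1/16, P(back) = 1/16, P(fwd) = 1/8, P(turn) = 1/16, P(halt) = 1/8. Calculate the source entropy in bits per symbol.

Each probability is a power of 1/2, so log₂(1/p) is an integer.
H = Σ p·log₂(1/p) = 1/8·3 + 1/8·3 + 1/8·3 + 1/8·3 + 1/16·4 + 1/16·4 + 1/16·4 + 1/8·3 + 1/16·4 + 1/8·3 = 3.25 bits.

3.25 bits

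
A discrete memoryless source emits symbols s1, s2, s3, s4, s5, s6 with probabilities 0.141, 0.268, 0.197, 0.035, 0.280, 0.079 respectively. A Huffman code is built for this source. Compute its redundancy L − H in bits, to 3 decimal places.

Entropy H = −Σ p log₂ p ≈ 2.3421 bits.
Huffman merges: 7/200+79/1000→57/500; 57/500+141/1000→51/200; 197/1000+51/200→113/250; 67/250+7/25→137/250; 113/250+137/250→1. L = 2369/1000 ≈ 2.3690.
L − H = 2.3690 − 2.3421 = 0.027 bits.

0.027 bits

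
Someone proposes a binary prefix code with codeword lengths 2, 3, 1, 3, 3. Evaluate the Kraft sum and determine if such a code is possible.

1.125; no

With common denominator 2^3 = 8: Σ 2^(−ℓᵢ) = 2/8 + 1/8 + 4/8 + 1/8 + 1/8 = 9/8 = 1.125.
Kraft's inequality requires Σ ≤ 1; here Σ = 1.125 > 1, so no such prefix code exists.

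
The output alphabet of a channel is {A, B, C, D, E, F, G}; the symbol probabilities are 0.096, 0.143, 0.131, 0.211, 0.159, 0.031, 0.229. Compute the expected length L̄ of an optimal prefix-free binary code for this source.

2.687 bits/symbol

Repeatedly combine the two least-probable nodes; the expected code length is the sum of the merged weights.
merge 31/1000 + 12/125 → 127/1000
merge 127/1000 + 131/1000 → 129/500
merge 143/1000 + 159/1000 → 151/500
merge 211/1000 + 229/1000 → 11/25
merge 129/500 + 151/500 → 14/25
merge 11/25 + 14/25 → 1
L = 127/1000 + 129/500 + 151/500 + 11/25 + 14/25 + 1 = 2687/1000 = 2.687 bits/symbol.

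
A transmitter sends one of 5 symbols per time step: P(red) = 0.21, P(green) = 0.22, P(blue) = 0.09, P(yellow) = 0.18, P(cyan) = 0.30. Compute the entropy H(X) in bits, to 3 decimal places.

H = −Σ pᵢ log₂ pᵢ.
−0.21·log₂(0.21) = 0.4728
−0.22·log₂(0.22) = 0.4806
−0.09·log₂(0.09) = 0.3127
−0.18·log₂(0.18) = 0.4453
−0.30·log₂(0.30) = 0.5211
Sum ≈ 2.2324 → 2.232 bits.

2.232 bits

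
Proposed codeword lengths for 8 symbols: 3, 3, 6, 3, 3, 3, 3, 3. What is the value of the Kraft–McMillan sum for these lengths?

0.890625

With common denominator 2^6 = 64: Σ 2^(−ℓᵢ) = 8/64 + 8/64 + 1/64 + 8/64 + 8/64 + 8/64 + 8/64 + 8/64 = 57/64 = 0.890625.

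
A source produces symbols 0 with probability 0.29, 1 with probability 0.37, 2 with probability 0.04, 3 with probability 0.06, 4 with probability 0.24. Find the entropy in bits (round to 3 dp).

H = −Σ pᵢ log₂ pᵢ.
−0.29·log₂(0.29) = 0.5179
−0.37·log₂(0.37) = 0.5307
−0.04·log₂(0.04) = 0.1858
−0.06·log₂(0.06) = 0.2435
−0.24·log₂(0.24) = 0.4941
Sum ≈ 1.9721 → 1.972 bits.

1.972 bits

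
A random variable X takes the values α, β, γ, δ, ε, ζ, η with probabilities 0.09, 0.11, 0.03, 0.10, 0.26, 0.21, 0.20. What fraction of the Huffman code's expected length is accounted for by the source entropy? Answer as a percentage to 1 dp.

Entropy H = −Σ p log₂ p ≈ 2.5894 bits.
Huffman merges: 3/100+9/100→3/25; 1/10+11/100→21/100; 3/25+1/5→8/25; 21/100+21/100→21/50; 13/50+8/25→29/50; 21/50+29/50→1. L = 53/20 ≈ 2.6500.
Efficiency = H/L = 2.5894/2.6500 = 97.7%.

97.7%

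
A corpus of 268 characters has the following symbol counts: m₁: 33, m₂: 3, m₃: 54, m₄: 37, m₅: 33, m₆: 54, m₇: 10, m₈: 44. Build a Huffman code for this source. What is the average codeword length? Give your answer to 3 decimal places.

Probabilities are the counts divided by 268.
Repeatedly combine the two least-probable nodes; the expected code length is the sum of the merged weights.
merge 3/268 + 5/134 → 13/268
merge 13/268 + 33/268 → 23/134
merge 33/268 + 37/268 → 35/134
merge 11/67 + 23/134 → 45/134
merge 27/134 + 27/134 → 27/67
merge 35/134 + 45/134 → 40/67
merge 27/67 + 40/67 → 1
L = 13/268 + 23/134 + 35/134 + 45/134 + 27/67 + 40/67 + 1 = 755/268 ≈ 2.817 bits/symbol.

2.817 bits/symbol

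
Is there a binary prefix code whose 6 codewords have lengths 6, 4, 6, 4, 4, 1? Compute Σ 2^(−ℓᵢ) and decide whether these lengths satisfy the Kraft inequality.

With common denominator 2^6 = 64: Σ 2^(−ℓᵢ) = 1/64 + 4/64 + 1/64 + 4/64 + 4/64 + 32/64 = 46/64 = 0.71875.
Kraft's inequality requires Σ ≤ 1; here Σ = 0.71875 ≤ 1, so such a prefix code exists.

0.71875; yes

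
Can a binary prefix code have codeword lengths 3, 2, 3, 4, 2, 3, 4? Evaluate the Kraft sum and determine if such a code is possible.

1; yes

With common denominator 2^4 = 16: Σ 2^(−ℓᵢ) = 2/16 + 4/16 + 2/16 + 1/16 + 4/16 + 2/16 + 1/16 = 16/16 = 1.
Kraft's inequality requires Σ ≤ 1; here Σ = 1 ≤ 1, so such a prefix code exists.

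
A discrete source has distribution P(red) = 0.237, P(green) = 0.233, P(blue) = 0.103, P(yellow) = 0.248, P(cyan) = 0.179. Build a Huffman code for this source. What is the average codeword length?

2.282 bits/symbol

Repeatedly combine the two least-probable nodes; the expected code length is the sum of the merged weights.
merge 103/1000 + 179/1000 → 141/500
merge 233/1000 + 237/1000 → 47/100
merge 31/125 + 141/500 → 53/100
merge 47/100 + 53/100 → 1
L = 141/500 + 47/100 + 53/100 + 1 = 1141/500 = 2.282 bits/symbol.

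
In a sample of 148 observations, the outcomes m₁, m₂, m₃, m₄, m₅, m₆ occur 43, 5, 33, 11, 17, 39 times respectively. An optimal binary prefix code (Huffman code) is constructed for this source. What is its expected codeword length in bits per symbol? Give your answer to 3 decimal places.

2.331 bits/symbol

Probabilities are the counts divided by 148.
Repeatedly combine the two least-probable nodes; the expected code length is the sum of the merged weights.
merge 5/148 + 11/148 → 4/37
merge 4/37 + 17/148 → 33/148
merge 33/148 + 33/148 → 33/74
merge 39/148 + 43/148 → 41/74
merge 33/74 + 41/74 → 1
L = 4/37 + 33/148 + 33/74 + 41/74 + 1 = 345/148 ≈ 2.331 bits/symbol.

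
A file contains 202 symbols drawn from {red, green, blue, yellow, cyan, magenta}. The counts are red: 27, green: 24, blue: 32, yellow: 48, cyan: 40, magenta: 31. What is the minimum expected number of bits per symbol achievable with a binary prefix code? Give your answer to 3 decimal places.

2.564 bits/symbol

Probabilities are the counts divided by 202.
Repeatedly combine the two least-probable nodes; the expected code length is the sum of the merged weights.
merge 12/101 + 27/202 → 51/202
merge 31/202 + 16/101 → 63/202
merge 20/101 + 24/101 → 44/101
merge 51/202 + 63/202 → 57/101
merge 44/101 + 57/101 → 1
L = 51/202 + 63/202 + 44/101 + 57/101 + 1 = 259/101 ≈ 2.564 bits/symbol.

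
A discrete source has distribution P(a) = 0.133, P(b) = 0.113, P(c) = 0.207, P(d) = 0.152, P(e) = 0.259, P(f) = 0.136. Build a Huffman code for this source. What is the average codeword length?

2.534 bits/symbol

Repeatedly combine the two least-probable nodes; the expected code length is the sum of the merged weights.
merge 113/1000 + 133/1000 → 123/500
merge 17/125 + 19/125 → 36/125
merge 207/1000 + 123/500 → 453/1000
merge 259/1000 + 36/125 → 547/1000
merge 453/1000 + 547/1000 → 1
L = 123/500 + 36/125 + 453/1000 + 547/1000 + 1 = 1267/500 = 2.534 bits/symbol.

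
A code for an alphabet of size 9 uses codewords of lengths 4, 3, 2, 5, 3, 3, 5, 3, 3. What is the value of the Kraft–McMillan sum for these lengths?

With common denominator 2^5 = 32: Σ 2^(−ℓᵢ) = 2/32 + 4/32 + 8/32 + 1/32 + 4/32 + 4/32 + 1/32 + 4/32 + 4/32 = 32/32 = 1.

1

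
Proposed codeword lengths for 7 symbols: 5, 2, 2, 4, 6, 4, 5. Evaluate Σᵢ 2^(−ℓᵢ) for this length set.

With common denominator 2^6 = 64: Σ 2^(−ℓᵢ) = 2/64 + 16/64 + 16/64 + 4/64 + 1/64 + 4/64 + 2/64 = 45/64 = 0.703125.

0.703125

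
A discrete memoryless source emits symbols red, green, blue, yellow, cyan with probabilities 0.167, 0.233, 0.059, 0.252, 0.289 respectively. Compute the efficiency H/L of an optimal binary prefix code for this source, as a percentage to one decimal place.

Entropy H = −Σ p log₂ p ≈ 2.1804 bits.
Huffman merges: 59/1000+167/1000→113/500; 113/500+233/1000→459/1000; 63/250+289/1000→541/1000; 459/1000+541/1000→1. L = 1113/500 ≈ 2.2260.
Efficiency = H/L = 2.1804/2.2260 = 98.0%.

98.0%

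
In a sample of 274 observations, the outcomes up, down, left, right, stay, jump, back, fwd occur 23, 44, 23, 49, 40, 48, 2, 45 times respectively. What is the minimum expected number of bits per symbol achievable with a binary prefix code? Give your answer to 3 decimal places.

2.912 bits/symbol

Probabilities are the counts divided by 274.
Repeatedly combine the two least-probable nodes; the expected code length is the sum of the merged weights.
merge 1/137 + 23/274 → 25/274
merge 23/274 + 25/274 → 24/137
merge 20/137 + 22/137 → 42/137
merge 45/274 + 24/137 → 93/274
merge 24/137 + 49/274 → 97/274
merge 42/137 + 93/274 → 177/274
merge 97/274 + 177/274 → 1
L = 25/274 + 24/137 + 42/137 + 93/274 + 97/274 + 177/274 + 1 = 399/137 ≈ 2.912 bits/symbol.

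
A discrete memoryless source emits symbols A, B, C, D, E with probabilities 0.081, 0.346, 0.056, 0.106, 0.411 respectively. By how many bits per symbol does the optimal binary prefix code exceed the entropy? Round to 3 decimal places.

0.042 bits

Entropy H = −Σ p log₂ p ≈ 1.9268 bits.
Huffman merges: 7/125+81/1000→137/1000; 53/500+137/1000→243/1000; 243/1000+173/500→589/1000; 411/1000+589/1000→1. L = 1969/1000 ≈ 1.9690.
L − H = 1.9690 − 1.9268 = 0.042 bits.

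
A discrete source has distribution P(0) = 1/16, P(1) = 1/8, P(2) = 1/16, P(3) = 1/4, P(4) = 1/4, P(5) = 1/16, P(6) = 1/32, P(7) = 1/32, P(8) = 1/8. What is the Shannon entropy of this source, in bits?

2.8125 bits

Each probability is a power of 1/2, so log₂(1/p) is an integer.
H = Σ p·log₂(1/p) = 1/16·4 + 1/8·3 + 1/16·4 + 1/4·2 + 1/4·2 + 1/16·4 + 1/32·5 + 1/32·5 + 1/8·3 = 2.8125 bits.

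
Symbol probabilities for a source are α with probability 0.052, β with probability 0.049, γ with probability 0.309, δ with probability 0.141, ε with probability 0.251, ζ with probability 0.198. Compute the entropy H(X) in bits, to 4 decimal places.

2.3202 bits

H = −Σ pᵢ log₂ pᵢ.
−0.052·log₂(0.052) = 0.2218
−0.049·log₂(0.049) = 0.2132
−0.309·log₂(0.309) = 0.5235
−0.141·log₂(0.141) = 0.3985
−0.251·log₂(0.251) = 0.5006
−0.198·log₂(0.198) = 0.4626
Sum ≈ 2.3202 → 2.3202 bits.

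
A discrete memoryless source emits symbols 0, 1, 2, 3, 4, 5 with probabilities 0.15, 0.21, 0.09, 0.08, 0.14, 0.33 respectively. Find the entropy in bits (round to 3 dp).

H = −Σ pᵢ log₂ pᵢ.
−0.15·log₂(0.15) = 0.4105
−0.21·log₂(0.21) = 0.4728
−0.09·log₂(0.09) = 0.3127
−0.08·log₂(0.08) = 0.2915
−0.14·log₂(0.14) = 0.3971
−0.33·log₂(0.33) = 0.5278
Sum ≈ 2.4125 → 2.412 bits.

2.412 bits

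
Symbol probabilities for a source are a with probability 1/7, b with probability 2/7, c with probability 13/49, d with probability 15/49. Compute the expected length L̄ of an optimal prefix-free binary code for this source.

2 bits/symbol

Repeatedly combine the two least-probable nodes; the expected code length is the sum of the merged weights.
merge 1/7 + 13/49 → 20/49
merge 2/7 + 15/49 → 29/49
merge 20/49 + 29/49 → 1
L = 20/49 + 29/49 + 1 = 2 bits/symbol.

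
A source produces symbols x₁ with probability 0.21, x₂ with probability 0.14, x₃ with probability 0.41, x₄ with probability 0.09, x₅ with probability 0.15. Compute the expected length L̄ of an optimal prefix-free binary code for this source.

2.18 bits/symbol

Repeatedly combine the two least-probable nodes; the expected code length is the sum of the merged weights.
merge 9/100 + 7/50 → 23/100
merge 3/20 + 21/100 → 9/25
merge 23/100 + 9/25 → 59/100
merge 41/100 + 59/100 → 1
L = 23/100 + 9/25 + 59/100 + 1 = 109/50 = 2.18 bits/symbol.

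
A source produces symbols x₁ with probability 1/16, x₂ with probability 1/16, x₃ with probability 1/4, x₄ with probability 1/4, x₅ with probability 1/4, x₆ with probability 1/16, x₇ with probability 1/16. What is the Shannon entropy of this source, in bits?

Each probability is a power of 1/2, so log₂(1/p) is an integer.
H = Σ p·log₂(1/p) = 1/16·4 + 1/16·4 + 1/4·2 + 1/4·2 + 1/4·2 + 1/16·4 + 1/16·4 = 2.5 bits.

2.5 bits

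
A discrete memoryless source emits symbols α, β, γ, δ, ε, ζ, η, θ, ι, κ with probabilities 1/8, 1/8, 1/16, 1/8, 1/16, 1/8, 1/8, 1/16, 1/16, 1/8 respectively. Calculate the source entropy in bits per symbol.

3.25 bits

Each probability is a power of 1/2, so log₂(1/p) is an integer.
H = Σ p·log₂(1/p) = 1/8·3 + 1/8·3 + 1/16·4 + 1/8·3 + 1/16·4 + 1/8·3 + 1/8·3 + 1/16·4 + 1/16·4 + 1/8·3 = 3.25 bits.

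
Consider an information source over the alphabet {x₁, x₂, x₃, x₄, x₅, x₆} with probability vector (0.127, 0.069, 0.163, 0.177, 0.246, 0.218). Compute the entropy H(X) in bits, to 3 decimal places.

2.490 bits

H = −Σ pᵢ log₂ pᵢ.
−0.127·log₂(0.127) = 0.3781
−0.069·log₂(0.069) = 0.2662
−0.163·log₂(0.163) = 0.4266
−0.177·log₂(0.177) = 0.4422
−0.246·log₂(0.246) = 0.4977
−0.218·log₂(0.218) = 0.4791
Sum ≈ 2.4898 → 2.490 bits.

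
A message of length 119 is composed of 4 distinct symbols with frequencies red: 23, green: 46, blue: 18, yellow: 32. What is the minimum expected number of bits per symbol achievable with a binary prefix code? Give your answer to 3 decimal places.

1.958 bits/symbol

Probabilities are the counts divided by 119.
Repeatedly combine the two least-probable nodes; the expected code length is the sum of the merged weights.
merge 18/119 + 23/119 → 41/119
merge 32/119 + 41/119 → 73/119
merge 46/119 + 73/119 → 1
L = 41/119 + 73/119 + 1 = 233/119 ≈ 1.958 bits/symbol.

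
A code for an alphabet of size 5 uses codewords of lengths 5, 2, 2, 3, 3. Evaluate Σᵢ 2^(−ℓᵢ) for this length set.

0.78125

With common denominator 2^5 = 32: Σ 2^(−ℓᵢ) = 1/32 + 8/32 + 8/32 + 4/32 + 4/32 = 25/32 = 0.78125.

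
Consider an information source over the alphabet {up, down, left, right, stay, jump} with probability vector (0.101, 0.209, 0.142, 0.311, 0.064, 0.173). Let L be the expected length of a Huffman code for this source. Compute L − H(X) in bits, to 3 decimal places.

0.050 bits

Entropy H = −Σ p log₂ p ≈ 2.4217 bits.
Huffman merges: 8/125+101/1000→33/200; 71/500+33/200→307/1000; 173/1000+209/1000→191/500; 307/1000+311/1000→309/500; 191/500+309/500→1. L = 309/125 ≈ 2.4720.
L − H = 2.4720 − 2.4217 = 0.050 bits.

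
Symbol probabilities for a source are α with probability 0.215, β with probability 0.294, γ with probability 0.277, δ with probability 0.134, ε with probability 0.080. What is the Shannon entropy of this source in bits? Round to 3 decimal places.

H = −Σ pᵢ log₂ pᵢ.
−0.215·log₂(0.215) = 0.4768
−0.294·log₂(0.294) = 0.5192
−0.277·log₂(0.277) = 0.5130
−0.134·log₂(0.134) = 0.3886
−0.080·log₂(0.080) = 0.2915
Sum ≈ 2.1891 → 2.189 bits.

2.189 bits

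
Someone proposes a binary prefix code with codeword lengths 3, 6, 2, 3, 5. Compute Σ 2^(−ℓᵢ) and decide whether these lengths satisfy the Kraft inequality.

With common denominator 2^6 = 64: Σ 2^(−ℓᵢ) = 8/64 + 1/64 + 16/64 + 8/64 + 2/64 = 35/64 = 0.546875.
Kraft's inequality requires Σ ≤ 1; here Σ = 0.546875 ≤ 1, so such a prefix code exists.

0.546875; yes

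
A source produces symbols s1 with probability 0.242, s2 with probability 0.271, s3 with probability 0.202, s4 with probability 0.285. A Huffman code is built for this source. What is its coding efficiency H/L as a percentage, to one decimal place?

99.4%

Entropy H = −Σ p log₂ p ≈ 1.9881 bits.
Huffman merges: 101/500+121/500→111/250; 271/1000+57/200→139/250; 111/250+139/250→1. L = 2 ≈ 2.0000.
Efficiency = H/L = 1.9881/2.0000 = 99.4%.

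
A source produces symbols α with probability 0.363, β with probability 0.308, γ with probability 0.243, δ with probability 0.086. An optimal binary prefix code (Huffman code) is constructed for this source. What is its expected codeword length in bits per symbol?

1.966 bits/symbol

Repeatedly combine the two least-probable nodes; the expected code length is the sum of the merged weights.
merge 43/500 + 243/1000 → 329/1000
merge 77/250 + 329/1000 → 637/1000
merge 363/1000 + 637/1000 → 1
L = 329/1000 + 637/1000 + 1 = 983/500 = 1.966 bits/symbol.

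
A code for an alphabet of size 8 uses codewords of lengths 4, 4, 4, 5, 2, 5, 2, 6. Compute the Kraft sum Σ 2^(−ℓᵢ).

0.765625

With common denominator 2^6 = 64: Σ 2^(−ℓᵢ) = 4/64 + 4/64 + 4/64 + 2/64 + 16/64 + 2/64 + 16/64 + 1/64 = 49/64 = 0.765625.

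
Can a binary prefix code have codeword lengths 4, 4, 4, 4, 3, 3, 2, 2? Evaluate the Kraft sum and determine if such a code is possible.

With common denominator 2^4 = 16: Σ 2^(−ℓᵢ) = 1/16 + 1/16 + 1/16 + 1/16 + 2/16 + 2/16 + 4/16 + 4/16 = 16/16 = 1.
Kraft's inequality requires Σ ≤ 1; here Σ = 1 ≤ 1, so such a prefix code exists.

1; yes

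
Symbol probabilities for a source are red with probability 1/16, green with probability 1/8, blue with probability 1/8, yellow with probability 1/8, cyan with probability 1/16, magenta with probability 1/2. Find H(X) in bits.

2.125 bits

Each probability is a power of 1/2, so log₂(1/p) is an integer.
H = Σ p·log₂(1/p) = 1/16·4 + 1/8·3 + 1/8·3 + 1/8·3 + 1/16·4 + 1/2·1 = 2.125 bits.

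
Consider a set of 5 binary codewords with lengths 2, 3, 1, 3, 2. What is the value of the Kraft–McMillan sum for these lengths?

1.25

With common denominator 2^3 = 8: Σ 2^(−ℓᵢ) = 2/8 + 1/8 + 4/8 + 1/8 + 2/8 = 10/8 = 1.25.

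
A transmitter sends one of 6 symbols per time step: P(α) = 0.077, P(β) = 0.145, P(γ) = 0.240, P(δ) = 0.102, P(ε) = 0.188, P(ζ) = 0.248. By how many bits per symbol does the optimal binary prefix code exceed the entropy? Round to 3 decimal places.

0.032 bits

Entropy H = −Σ p log₂ p ≈ 2.4710 bits.
Huffman merges: 77/1000+51/500→179/1000; 29/200+179/1000→81/250; 47/250+6/25→107/250; 31/125+81/250→143/250; 107/250+143/250→1. L = 2503/1000 ≈ 2.5030.
L − H = 2.5030 − 2.4710 = 0.032 bits.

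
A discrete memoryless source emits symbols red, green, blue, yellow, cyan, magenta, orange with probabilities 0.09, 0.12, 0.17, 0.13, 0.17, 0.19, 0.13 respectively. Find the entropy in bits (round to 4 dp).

H = −Σ pᵢ log₂ pᵢ.
−0.09·log₂(0.09) = 0.3127
−0.12·log₂(0.12) = 0.3671
−0.17·log₂(0.17) = 0.4346
−0.13·log₂(0.13) = 0.3826
−0.17·log₂(0.17) = 0.4346
−0.19·log₂(0.19) = 0.4552
−0.13·log₂(0.13) = 0.3826
Sum ≈ 2.7694 → 2.7694 bits.

2.7694 bits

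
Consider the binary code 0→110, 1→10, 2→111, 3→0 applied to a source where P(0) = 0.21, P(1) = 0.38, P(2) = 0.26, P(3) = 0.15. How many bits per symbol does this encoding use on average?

2.32 bits/symbol

L̄ = Σ pᵢ·ℓᵢ = 0.21·3 + 0.38·2 + 0.26·3 + 0.15·1 = 2.32 bits/symbol.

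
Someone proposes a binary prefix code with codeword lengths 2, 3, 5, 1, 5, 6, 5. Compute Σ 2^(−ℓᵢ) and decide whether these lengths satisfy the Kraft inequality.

0.984375; yes

With common denominator 2^6 = 64: Σ 2^(−ℓᵢ) = 16/64 + 8/64 + 2/64 + 32/64 + 2/64 + 1/64 + 2/64 = 63/64 = 0.984375.
Kraft's inequality requires Σ ≤ 1; here Σ = 0.984375 ≤ 1, so such a prefix code exists.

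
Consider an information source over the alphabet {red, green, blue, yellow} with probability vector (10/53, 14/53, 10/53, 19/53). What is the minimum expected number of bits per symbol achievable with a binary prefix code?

Repeatedly combine the two least-probable nodes; the expected code length is the sum of the merged weights.
merge 10/53 + 10/53 → 20/53
merge 14/53 + 19/53 → 33/53
merge 20/53 + 33/53 → 1
L = 20/53 + 33/53 + 1 = 2 bits/symbol.

2 bits/symbol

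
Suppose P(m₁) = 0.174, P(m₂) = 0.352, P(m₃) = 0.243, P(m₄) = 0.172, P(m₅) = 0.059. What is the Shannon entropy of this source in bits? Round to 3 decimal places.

H = −Σ pᵢ log₂ pᵢ.
−0.174·log₂(0.174) = 0.4390
−0.352·log₂(0.352) = 0.5302
−0.243·log₂(0.243) = 0.4960
−0.172·log₂(0.172) = 0.4368
−0.059·log₂(0.059) = 0.2409
Sum ≈ 2.1429 → 2.143 bits.

2.143 bits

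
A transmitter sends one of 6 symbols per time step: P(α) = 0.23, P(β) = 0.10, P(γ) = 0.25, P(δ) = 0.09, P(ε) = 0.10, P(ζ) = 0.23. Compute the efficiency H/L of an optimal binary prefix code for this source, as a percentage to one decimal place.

Entropy H = −Σ p log₂ p ≈ 2.4524 bits.
Huffman merges: 9/100+1/10→19/100; 1/10+19/100→29/100; 23/100+23/100→23/50; 1/4+29/100→27/50; 23/50+27/50→1. L = 62/25 ≈ 2.4800.
Efficiency = H/L = 2.4524/2.4800 = 98.9%.

98.9%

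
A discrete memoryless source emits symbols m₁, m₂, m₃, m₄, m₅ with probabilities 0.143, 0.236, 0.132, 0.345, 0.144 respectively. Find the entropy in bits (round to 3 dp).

H = −Σ pᵢ log₂ pᵢ.
−0.143·log₂(0.143) = 0.4012
−0.236·log₂(0.236) = 0.4916
−0.132·log₂(0.132) = 0.3856
−0.345·log₂(0.345) = 0.5297
−0.144·log₂(0.144) = 0.4026
Sum ≈ 2.2108 → 2.211 bits.

2.211 bits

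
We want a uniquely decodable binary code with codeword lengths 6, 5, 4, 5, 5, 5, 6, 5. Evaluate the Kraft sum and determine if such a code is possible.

With common denominator 2^6 = 64: Σ 2^(−ℓᵢ) = 1/64 + 2/64 + 4/64 + 2/64 + 2/64 + 2/64 + 1/64 + 2/64 = 16/64 = 0.25.
Kraft's inequality requires Σ ≤ 1; here Σ = 0.25 ≤ 1, so such a prefix code exists.

0.25; yes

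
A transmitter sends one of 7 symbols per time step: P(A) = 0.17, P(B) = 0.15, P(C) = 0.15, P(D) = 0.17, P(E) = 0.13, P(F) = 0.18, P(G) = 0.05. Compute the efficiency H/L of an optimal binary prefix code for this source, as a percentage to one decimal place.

Entropy H = −Σ p log₂ p ≈ 2.7343 bits.
Huffman merges: 1/20+13/100→9/50; 3/20+3/20→3/10; 17/100+17/100→17/50; 9/50+9/50→9/25; 3/10+17/50→16/25; 9/25+16/25→1. L = 141/50 ≈ 2.8200.
Efficiency = H/L = 2.7343/2.8200 = 97.0%.

97.0%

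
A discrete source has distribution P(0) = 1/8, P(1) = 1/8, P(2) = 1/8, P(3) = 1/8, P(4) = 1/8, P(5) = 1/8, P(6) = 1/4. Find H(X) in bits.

Each probability is a power of 1/2, so log₂(1/p) is an integer.
H = Σ p·log₂(1/p) = 1/8·3 + 1/8·3 + 1/8·3 + 1/8·3 + 1/8·3 + 1/8·3 + 1/4·2 = 2.75 bits.

2.75 bits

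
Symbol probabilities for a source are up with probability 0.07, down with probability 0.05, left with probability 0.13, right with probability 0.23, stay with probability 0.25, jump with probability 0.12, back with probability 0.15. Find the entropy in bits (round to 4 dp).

2.6326 bits

H = −Σ pᵢ log₂ pᵢ.
−0.07·log₂(0.07) = 0.2686
−0.05·log₂(0.05) = 0.2161
−0.13·log₂(0.13) = 0.3826
−0.23·log₂(0.23) = 0.4877
−0.25·log₂(0.25) = 0.5000
−0.12·log₂(0.12) = 0.3671
−0.15·log₂(0.15) = 0.4105
Sum ≈ 2.6326 → 2.6326 bits.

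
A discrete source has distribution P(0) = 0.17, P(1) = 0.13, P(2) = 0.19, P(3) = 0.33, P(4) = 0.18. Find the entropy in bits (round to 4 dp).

H = −Σ pᵢ log₂ pᵢ.
−0.17·log₂(0.17) = 0.4346
−0.13·log₂(0.13) = 0.3826
−0.19·log₂(0.19) = 0.4552
−0.33·log₂(0.33) = 0.5278
−0.18·log₂(0.18) = 0.4453
Sum ≈ 2.2456 → 2.2456 bits.

2.2456 bits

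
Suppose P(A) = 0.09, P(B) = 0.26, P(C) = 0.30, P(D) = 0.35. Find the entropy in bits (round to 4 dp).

1.8691 bits

H = −Σ pᵢ log₂ pᵢ.
−0.09·log₂(0.09) = 0.3127
−0.26·log₂(0.26) = 0.5053
−0.30·log₂(0.30) = 0.5211
−0.35·log₂(0.35) = 0.5301
Sum ≈ 1.8691 → 1.8691 bits.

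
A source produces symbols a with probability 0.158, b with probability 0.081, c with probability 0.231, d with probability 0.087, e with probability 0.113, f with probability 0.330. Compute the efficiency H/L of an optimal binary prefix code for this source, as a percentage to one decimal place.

98.1%

Entropy H = −Σ p log₂ p ≈ 2.3924 bits.
Huffman merges: 81/1000+87/1000→21/125; 113/1000+79/500→271/1000; 21/125+231/1000→399/1000; 271/1000+33/100→601/1000; 399/1000+601/1000→1. L = 2439/1000 ≈ 2.4390.
Efficiency = H/L = 2.3924/2.4390 = 98.1%.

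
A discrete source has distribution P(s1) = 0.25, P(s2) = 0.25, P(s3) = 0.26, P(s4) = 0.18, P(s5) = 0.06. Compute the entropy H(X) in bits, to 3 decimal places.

2.194 bits

H = −Σ pᵢ log₂ pᵢ.
−0.25·log₂(0.25) = 0.5000
−0.25·log₂(0.25) = 0.5000
−0.26·log₂(0.26) = 0.5053
−0.18·log₂(0.18) = 0.4453
−0.06·log₂(0.06) = 0.2435
Sum ≈ 2.1941 → 2.194 bits.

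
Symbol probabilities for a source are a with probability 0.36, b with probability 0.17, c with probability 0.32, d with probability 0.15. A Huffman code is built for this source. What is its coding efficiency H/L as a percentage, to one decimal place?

97.0%

Entropy H = −Σ p log₂ p ≈ 1.9018 bits.
Huffman merges: 3/20+17/100→8/25; 8/25+8/25→16/25; 9/25+16/25→1. L = 49/25 ≈ 1.9600.
Efficiency = H/L = 1.9018/1.9600 = 97.0%.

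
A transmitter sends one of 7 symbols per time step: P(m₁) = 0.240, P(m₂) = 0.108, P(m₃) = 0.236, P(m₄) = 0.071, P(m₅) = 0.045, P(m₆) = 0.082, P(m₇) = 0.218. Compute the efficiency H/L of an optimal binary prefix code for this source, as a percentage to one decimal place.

Entropy H = −Σ p log₂ p ≈ 2.5798 bits.
Huffman merges: 9/200+71/1000→29/250; 41/500+27/250→19/100; 29/250+19/100→153/500; 109/500+59/250→227/500; 6/25+153/500→273/500; 227/500+273/500→1. L = 653/250 ≈ 2.6120.
Efficiency = H/L = 2.5798/2.6120 = 98.8%.

98.8%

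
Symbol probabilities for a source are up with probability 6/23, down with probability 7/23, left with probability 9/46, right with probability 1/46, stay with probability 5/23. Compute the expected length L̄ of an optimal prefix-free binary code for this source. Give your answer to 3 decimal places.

2.217 bits/symbol

Repeatedly combine the two least-probable nodes; the expected code length is the sum of the merged weights.
merge 1/46 + 9/46 → 5/23
merge 5/23 + 5/23 → 10/23
merge 6/23 + 7/23 → 13/23
merge 10/23 + 13/23 → 1
L = 5/23 + 10/23 + 13/23 + 1 = 51/23 ≈ 2.217 bits/symbol.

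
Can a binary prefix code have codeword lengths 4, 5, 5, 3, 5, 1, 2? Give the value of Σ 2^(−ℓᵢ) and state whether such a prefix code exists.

With common denominator 2^5 = 32: Σ 2^(−ℓᵢ) = 2/32 + 1/32 + 1/32 + 4/32 + 1/32 + 16/32 + 8/32 = 33/32 = 1.03125.
Kraft's inequality requires Σ ≤ 1; here Σ = 1.03125 > 1, so no such prefix code exists.

1.03125; no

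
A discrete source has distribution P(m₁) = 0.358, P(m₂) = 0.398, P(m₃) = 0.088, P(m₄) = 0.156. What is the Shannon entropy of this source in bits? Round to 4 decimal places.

H = −Σ pᵢ log₂ pᵢ.
−0.358·log₂(0.358) = 0.5305
−0.398·log₂(0.398) = 0.5290
−0.088·log₂(0.088) = 0.3086
−0.156·log₂(0.156) = 0.4181
Sum ≈ 1.7862 → 1.7862 bits.

1.7862 bits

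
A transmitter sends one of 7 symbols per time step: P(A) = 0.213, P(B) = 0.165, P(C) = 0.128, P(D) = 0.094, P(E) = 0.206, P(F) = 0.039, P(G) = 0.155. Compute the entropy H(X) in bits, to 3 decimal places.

2.673 bits

H = −Σ pᵢ log₂ pᵢ.
−0.213·log₂(0.213) = 0.4752
−0.165·log₂(0.165) = 0.4289
−0.128·log₂(0.128) = 0.3796
−0.094·log₂(0.094) = 0.3207
−0.206·log₂(0.206) = 0.4695
−0.039·log₂(0.039) = 0.1825
−0.155·log₂(0.155) = 0.4169
Sum ≈ 2.6734 → 2.673 bits.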